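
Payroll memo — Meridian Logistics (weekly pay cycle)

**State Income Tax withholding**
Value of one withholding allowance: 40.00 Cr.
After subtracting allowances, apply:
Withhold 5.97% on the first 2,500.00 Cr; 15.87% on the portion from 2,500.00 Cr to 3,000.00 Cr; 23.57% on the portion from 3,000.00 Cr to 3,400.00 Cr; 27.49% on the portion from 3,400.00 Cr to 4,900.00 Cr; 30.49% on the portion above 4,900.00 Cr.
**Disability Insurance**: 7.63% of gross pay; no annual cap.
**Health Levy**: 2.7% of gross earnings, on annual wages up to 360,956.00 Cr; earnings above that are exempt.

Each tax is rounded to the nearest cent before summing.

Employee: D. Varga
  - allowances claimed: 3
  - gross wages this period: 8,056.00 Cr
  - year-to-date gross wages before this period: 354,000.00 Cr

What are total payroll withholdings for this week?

2,463.39 Cr

State Income Tax: taxable = 8,056.00 Cr − 3×40.00 Cr = 7,936.00 Cr
  735.23 Cr + 30.49% × (7,936.00 Cr − 4,900.00 Cr) = 735.23 Cr + 30.49% × 3,036.00 Cr = 1,660.91 Cr
Disability Insurance: 7.63% × 8,056.00 Cr = 614.67 Cr
Health Levy: cap 360,956.00 Cr − YTD 354,000.00 Cr = 6,956.00 Cr subject; 2.7% × 6,956.00 Cr = 187.81 Cr
Total: 1,660.91 Cr + 614.67 Cr + 187.81 Cr = 2,463.39 Cr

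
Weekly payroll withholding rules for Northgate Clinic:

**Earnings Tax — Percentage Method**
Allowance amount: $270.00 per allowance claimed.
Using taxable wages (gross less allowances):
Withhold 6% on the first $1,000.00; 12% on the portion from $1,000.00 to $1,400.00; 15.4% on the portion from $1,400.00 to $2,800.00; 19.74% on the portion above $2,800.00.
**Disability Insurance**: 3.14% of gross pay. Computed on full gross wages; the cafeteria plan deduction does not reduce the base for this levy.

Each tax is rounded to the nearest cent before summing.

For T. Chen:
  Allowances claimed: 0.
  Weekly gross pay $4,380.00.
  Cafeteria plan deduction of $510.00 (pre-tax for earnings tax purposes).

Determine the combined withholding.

$672.35

Earnings Tax: taxable = $4,380.00 − $510.00 = $3,870.00
  $323.60 + 19.74% × ($3,870.00 − $2,800.00) = $323.60 + 19.74% × $1,070.00 = $534.82
Disability Insurance: 3.14% × $4,380.00 = $137.53
Total: $534.82 + $137.53 = $672.35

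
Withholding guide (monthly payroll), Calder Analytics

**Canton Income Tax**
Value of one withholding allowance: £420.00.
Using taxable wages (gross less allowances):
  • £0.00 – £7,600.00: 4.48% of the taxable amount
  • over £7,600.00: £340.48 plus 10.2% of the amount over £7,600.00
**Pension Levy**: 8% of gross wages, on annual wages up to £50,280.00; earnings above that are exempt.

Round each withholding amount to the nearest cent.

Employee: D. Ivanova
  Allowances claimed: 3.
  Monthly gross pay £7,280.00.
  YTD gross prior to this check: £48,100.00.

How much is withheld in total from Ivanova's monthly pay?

Canton Income Tax: taxable = £7,280.00 − 3×£420.00 = £6,020.00
  4.48% × £6,020.00 = £269.70
Pension Levy: cap £50,280.00 − YTD £48,100.00 = £2,180.00 subject; 8% × £2,180.00 = £174.40
Total: £269.70 + £174.40 = £444.10

£444.10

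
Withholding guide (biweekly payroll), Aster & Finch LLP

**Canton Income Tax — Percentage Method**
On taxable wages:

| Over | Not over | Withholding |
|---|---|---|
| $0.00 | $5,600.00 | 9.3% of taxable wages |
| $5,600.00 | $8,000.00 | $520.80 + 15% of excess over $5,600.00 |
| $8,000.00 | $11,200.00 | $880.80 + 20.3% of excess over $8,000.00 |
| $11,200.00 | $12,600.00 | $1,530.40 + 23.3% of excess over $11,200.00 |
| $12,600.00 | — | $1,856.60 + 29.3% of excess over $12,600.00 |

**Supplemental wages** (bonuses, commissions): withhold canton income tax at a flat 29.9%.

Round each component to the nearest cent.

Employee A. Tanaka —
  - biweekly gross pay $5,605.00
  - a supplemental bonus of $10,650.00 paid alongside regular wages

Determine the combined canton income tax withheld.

$3,705.90

Canton Income Tax: taxable = $5,605.00
  $520.80 + 15% × ($5,605.00 − $5,600.00) = $520.80 + 15% × $5.00 = $521.55
Supplemental (29.9% flat on bonus): 29.9% × $10,650.00 = $3,184.35
Total canton income tax: $521.55 + $3,184.35 = $3,705.90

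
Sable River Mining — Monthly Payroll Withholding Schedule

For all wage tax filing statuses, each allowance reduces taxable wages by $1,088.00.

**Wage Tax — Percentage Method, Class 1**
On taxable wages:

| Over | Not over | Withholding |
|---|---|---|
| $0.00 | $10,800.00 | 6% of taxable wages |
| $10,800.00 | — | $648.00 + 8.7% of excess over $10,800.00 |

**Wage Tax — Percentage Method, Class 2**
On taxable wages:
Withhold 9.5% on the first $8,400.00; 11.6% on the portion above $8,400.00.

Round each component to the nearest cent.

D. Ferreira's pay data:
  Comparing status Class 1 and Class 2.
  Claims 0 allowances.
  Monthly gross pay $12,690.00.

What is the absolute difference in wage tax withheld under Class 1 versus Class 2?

$483.21

Wage Tax (Class 1): taxable = $12,690.00
  $648.00 + 8.7% × ($12,690.00 − $10,800.00) = $648.00 + 8.7% × $1,890.00 = $812.43
Wage Tax (Class 2): taxable = $12,690.00
  $798.00 + 11.6% × ($12,690.00 − $8,400.00) = $798.00 + 11.6% × $4,290.00 = $1,295.64
Difference: |$812.43 − $1,295.64| = $483.21 (higher under Class 2)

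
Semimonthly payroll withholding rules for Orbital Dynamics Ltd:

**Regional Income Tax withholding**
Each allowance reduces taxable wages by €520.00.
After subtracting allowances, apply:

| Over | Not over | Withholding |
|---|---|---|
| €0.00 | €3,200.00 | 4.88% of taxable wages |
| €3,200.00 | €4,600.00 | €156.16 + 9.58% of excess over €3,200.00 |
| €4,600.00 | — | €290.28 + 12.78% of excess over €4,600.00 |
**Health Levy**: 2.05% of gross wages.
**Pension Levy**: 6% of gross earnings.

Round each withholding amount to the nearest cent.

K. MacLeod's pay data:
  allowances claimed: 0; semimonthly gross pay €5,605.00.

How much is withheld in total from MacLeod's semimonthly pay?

€869.92

Regional Income Tax: taxable = €5,605.00
  €290.28 + 12.78% × (€5,605.00 − €4,600.00) = €290.28 + 12.78% × €1,005.00 = €418.72
Health Levy: 2.05% × €5,605.00 = €114.90
Pension Levy: 6% × €5,605.00 = €336.30
Total: €418.72 + €114.90 + €336.30 = €869.92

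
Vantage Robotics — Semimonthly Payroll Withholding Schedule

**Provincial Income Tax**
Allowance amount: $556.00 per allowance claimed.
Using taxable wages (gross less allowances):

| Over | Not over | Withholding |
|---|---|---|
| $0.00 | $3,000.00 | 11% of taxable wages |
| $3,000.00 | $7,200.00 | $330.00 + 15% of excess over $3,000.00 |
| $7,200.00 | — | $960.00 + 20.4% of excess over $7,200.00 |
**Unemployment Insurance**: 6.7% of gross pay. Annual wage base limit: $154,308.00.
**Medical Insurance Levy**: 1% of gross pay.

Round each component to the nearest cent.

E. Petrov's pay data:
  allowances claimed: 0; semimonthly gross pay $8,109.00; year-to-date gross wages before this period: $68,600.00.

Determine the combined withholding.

Provincial Income Tax: taxable = $8,109.00
  $960.00 + 20.4% × ($8,109.00 − $7,200.00) = $960.00 + 20.4% × $909.00 = $1,145.44
Unemployment Insurance: 6.7% × $8,109.00 = $543.30
Medical Insurance Levy: 1% × $8,109.00 = $81.09
Total: $1,145.44 + $543.30 + $81.09 = $1,769.83

$1,769.83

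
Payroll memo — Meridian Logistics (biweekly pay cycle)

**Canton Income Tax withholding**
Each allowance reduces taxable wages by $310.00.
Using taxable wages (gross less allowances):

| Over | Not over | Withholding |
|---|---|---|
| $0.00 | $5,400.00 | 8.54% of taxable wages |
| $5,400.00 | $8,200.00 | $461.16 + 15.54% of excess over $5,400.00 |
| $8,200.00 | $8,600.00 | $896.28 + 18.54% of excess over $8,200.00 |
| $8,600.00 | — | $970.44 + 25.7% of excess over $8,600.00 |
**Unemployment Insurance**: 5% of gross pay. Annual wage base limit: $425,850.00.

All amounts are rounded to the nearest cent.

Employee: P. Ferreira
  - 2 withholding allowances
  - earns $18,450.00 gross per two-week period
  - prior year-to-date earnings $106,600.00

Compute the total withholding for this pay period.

Canton Income Tax: taxable = $18,450.00 − 2×$310.00 = $17,830.00
  $970.44 + 25.7% × ($17,830.00 − $8,600.00) = $970.44 + 25.7% × $9,230.00 = $3,342.55
Unemployment Insurance: 5% × $18,450.00 = $922.50
Total: $3,342.55 + $922.50 = $4,265.05

$4,265.05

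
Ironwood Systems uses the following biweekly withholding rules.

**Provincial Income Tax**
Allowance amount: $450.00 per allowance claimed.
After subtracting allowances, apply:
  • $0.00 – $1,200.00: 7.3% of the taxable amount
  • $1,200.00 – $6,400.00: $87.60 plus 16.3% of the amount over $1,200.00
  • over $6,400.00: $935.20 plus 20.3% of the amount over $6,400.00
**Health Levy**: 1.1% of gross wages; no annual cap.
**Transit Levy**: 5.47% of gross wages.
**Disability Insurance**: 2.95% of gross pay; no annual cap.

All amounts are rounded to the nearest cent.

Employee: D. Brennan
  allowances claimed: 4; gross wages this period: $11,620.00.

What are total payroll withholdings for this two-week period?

$2,735.68

Provincial Income Tax: taxable = $11,620.00 − 4×$450.00 = $9,820.00
  $935.20 + 20.3% × ($9,820.00 − $6,400.00) = $935.20 + 20.3% × $3,420.00 = $1,629.46
Health Levy: 1.1% × $11,620.00 = $127.82
Transit Levy: 5.47% × $11,620.00 = $635.61
Disability Insurance: 2.95% × $11,620.00 = $342.79
Total: $1,629.46 + $127.82 + $635.61 + $342.79 = $2,735.68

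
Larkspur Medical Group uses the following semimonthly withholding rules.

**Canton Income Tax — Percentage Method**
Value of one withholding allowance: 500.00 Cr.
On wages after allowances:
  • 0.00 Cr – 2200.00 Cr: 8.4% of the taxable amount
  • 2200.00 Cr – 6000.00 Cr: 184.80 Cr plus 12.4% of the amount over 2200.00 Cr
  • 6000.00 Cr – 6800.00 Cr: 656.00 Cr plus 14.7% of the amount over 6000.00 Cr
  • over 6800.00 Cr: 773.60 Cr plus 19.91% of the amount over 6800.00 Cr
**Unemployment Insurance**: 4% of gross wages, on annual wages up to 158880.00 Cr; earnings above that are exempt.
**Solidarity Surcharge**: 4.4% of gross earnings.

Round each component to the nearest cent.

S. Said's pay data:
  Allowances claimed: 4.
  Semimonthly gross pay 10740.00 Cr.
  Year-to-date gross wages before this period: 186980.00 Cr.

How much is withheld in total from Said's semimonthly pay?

1632.41 Cr

Canton Income Tax: taxable = 10740.00 Cr − 4×500.00 Cr = 8740.00 Cr
  773.60 Cr + 19.91% × (8740.00 Cr − 6800.00 Cr) = 773.60 Cr + 19.91% × 1940.00 Cr = 1159.85 Cr
Unemployment Insurance: YTD 186980.00 Cr ≥ cap 158880.00 Cr → 0.00 Cr
Solidarity Surcharge: 4.4% × 10740.00 Cr = 472.56 Cr
Total: 1159.85 Cr + 0.00 Cr + 472.56 Cr = 1632.41 Cr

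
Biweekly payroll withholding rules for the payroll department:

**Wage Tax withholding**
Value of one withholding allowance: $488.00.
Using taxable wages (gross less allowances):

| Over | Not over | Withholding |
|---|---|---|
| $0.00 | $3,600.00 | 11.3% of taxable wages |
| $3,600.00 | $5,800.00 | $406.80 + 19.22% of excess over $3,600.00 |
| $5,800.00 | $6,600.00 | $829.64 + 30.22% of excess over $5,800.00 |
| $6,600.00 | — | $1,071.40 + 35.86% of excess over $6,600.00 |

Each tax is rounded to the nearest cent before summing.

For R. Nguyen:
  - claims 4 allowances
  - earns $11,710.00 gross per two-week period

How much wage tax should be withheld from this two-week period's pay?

Wage Tax: taxable = $11,710.00 − 4×$488.00 = $9,758.00
  $1,071.40 + 35.86% × ($9,758.00 − $6,600.00) = $1,071.40 + 35.86% × $3,158.00 = $2,203.86

$2,203.86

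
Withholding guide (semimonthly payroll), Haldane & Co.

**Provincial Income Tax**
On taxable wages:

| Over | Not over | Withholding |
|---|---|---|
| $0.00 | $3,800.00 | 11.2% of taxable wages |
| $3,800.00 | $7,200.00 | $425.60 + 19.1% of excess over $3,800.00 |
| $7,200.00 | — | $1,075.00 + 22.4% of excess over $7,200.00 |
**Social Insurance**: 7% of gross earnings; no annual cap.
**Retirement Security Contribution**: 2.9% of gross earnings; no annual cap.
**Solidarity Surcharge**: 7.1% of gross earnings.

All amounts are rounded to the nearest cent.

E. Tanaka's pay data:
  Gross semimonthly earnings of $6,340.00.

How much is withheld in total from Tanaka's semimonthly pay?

$1,988.54

Provincial Income Tax: taxable = $6,340.00
  $425.60 + 19.1% × ($6,340.00 − $3,800.00) = $425.60 + 19.1% × $2,540.00 = $910.74
Social Insurance: 7% × $6,340.00 = $443.80
Retirement Security Contribution: 2.9% × $6,340.00 = $183.86
Solidarity Surcharge: 7.1% × $6,340.00 = $450.14
Total: $910.74 + $443.80 + $183.86 + $450.14 = $1,988.54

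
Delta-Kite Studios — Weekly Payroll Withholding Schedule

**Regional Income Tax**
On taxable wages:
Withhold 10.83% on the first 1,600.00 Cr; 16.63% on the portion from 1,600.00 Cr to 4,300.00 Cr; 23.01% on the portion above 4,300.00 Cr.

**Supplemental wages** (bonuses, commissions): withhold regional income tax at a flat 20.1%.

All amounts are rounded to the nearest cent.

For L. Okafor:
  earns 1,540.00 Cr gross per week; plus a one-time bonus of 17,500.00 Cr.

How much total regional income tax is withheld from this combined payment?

3,684.28 Cr

Regional Income Tax: taxable = 1,540.00 Cr
  10.83% × 1,540.00 Cr = 166.78 Cr
Supplemental (20.1% flat on bonus): 20.1% × 17,500.00 Cr = 3,517.50 Cr
Total regional income tax: 166.78 Cr + 3,517.50 Cr = 3,684.28 Cr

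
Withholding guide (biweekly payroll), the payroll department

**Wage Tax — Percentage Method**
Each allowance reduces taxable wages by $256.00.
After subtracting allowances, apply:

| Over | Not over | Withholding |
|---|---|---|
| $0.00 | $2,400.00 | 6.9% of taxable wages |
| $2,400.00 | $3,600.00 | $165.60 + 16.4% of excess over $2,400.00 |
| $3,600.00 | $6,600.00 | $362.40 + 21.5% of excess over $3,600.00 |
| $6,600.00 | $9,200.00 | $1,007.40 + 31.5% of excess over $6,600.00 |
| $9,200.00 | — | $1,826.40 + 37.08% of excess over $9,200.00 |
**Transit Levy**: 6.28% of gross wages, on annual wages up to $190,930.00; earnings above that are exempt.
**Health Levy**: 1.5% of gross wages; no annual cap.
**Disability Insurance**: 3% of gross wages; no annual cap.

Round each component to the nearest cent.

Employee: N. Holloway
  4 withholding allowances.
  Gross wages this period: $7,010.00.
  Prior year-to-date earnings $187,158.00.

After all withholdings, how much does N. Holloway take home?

$5,582.28

Wage Tax: taxable = $7,010.00 − 4×$256.00 = $5,986.00
  $362.40 + 21.5% × ($5,986.00 − $3,600.00) = $362.40 + 21.5% × $2,386.00 = $875.39
Transit Levy: cap $190,930.00 − YTD $187,158.00 = $3,772.00 subject; 6.28% × $3,772.00 = $236.88
Health Levy: 1.5% × $7,010.00 = $105.15
Disability Insurance: 3% × $7,010.00 = $210.30
Total withheld: $875.39 + $236.88 + $105.15 + $210.30 = $1,427.72
Net pay: $7,010.00 − $1,427.72 = $5,582.28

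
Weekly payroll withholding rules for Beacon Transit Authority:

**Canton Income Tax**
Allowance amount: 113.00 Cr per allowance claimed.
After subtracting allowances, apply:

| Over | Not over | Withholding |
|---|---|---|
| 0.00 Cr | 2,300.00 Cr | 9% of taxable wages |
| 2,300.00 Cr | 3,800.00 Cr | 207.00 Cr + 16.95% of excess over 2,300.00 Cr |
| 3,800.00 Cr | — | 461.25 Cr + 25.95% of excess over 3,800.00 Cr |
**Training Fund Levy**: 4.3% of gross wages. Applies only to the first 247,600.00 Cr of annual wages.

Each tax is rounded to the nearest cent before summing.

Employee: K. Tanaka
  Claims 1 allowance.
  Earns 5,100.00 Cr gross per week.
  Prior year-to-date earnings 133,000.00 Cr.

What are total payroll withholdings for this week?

Canton Income Tax: taxable = 5,100.00 Cr − 1×113.00 Cr = 4,987.00 Cr
  461.25 Cr + 25.95% × (4,987.00 Cr − 3,800.00 Cr) = 461.25 Cr + 25.95% × 1,187.00 Cr = 769.28 Cr
Training Fund Levy: 4.3% × 5,100.00 Cr = 219.30 Cr
Total: 769.28 Cr + 219.30 Cr = 988.58 Cr

988.58 Cr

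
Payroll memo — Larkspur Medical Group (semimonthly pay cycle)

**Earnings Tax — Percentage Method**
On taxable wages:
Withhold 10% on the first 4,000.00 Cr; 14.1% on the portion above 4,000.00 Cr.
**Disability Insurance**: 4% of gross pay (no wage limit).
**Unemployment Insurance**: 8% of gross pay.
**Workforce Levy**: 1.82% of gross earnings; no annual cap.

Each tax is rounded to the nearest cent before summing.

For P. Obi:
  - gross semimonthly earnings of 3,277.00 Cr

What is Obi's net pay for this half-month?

2,496.42 Cr

Earnings Tax: taxable = 3,277.00 Cr
  10% × 3,277.00 Cr = 327.70 Cr
Disability Insurance: 4% × 3,277.00 Cr = 131.08 Cr
Unemployment Insurance: 8% × 3,277.00 Cr = 262.16 Cr
Workforce Levy: 1.82% × 3,277.00 Cr = 59.64 Cr
Total withheld: 327.70 Cr + 131.08 Cr + 262.16 Cr + 59.64 Cr = 780.58 Cr
Net pay: 3,277.00 Cr − 780.58 Cr = 2,496.42 Cr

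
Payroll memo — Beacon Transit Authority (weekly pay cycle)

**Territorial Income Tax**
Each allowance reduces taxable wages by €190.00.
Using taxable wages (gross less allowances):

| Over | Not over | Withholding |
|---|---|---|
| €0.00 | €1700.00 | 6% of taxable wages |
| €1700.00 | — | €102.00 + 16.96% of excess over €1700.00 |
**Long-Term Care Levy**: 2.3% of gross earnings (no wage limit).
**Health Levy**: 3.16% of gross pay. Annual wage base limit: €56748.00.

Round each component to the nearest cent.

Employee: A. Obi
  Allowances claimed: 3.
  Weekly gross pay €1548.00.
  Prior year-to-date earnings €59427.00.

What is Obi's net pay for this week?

€1453.72

Territorial Income Tax: taxable = €1548.00 − 3×€190.00 = €978.00
  6% × €978.00 = €58.68
Long-Term Care Levy: 2.3% × €1548.00 = €35.60
Health Levy: YTD €59427.00 ≥ cap €56748.00 → €0.00
Total withheld: €58.68 + €35.60 + €0.00 = €94.28
Net pay: €1548.00 − €94.28 = €1453.72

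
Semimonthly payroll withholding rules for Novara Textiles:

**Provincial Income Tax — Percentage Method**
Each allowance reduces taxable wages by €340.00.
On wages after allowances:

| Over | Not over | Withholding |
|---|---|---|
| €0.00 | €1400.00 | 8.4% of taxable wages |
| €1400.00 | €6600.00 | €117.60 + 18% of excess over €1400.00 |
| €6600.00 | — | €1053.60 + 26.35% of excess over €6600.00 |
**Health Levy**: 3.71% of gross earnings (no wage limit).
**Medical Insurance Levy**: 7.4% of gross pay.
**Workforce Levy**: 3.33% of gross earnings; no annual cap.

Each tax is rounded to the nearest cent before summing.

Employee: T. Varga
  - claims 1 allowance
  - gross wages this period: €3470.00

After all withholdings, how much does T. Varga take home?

Provincial Income Tax: taxable = €3470.00 − 1×€340.00 = €3130.00
  €117.60 + 18% × (€3130.00 − €1400.00) = €117.60 + 18% × €1730.00 = €429.00
Health Levy: 3.71% × €3470.00 = €128.74
Medical Insurance Levy: 7.4% × €3470.00 = €256.78
Workforce Levy: 3.33% × €3470.00 = €115.55
Total withheld: €429.00 + €128.74 + €256.78 + €115.55 = €930.07
Net pay: €3470.00 − €930.07 = €2539.93

€2539.93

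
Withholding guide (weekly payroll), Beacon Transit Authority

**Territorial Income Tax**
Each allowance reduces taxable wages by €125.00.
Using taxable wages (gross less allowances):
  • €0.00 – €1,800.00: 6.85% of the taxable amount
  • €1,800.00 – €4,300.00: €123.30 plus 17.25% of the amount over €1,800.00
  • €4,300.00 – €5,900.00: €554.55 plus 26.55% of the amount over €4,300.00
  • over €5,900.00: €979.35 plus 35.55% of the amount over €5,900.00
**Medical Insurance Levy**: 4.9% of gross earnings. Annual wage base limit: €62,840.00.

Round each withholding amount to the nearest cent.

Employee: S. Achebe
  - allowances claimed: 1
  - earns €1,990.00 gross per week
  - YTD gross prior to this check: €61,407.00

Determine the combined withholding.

€204.73

Territorial Income Tax: taxable = €1,990.00 − 1×€125.00 = €1,865.00
  €123.30 + 17.25% × (€1,865.00 − €1,800.00) = €123.30 + 17.25% × €65.00 = €134.51
Medical Insurance Levy: cap €62,840.00 − YTD €61,407.00 = €1,433.00 subject; 4.9% × €1,433.00 = €70.22
Total: €134.51 + €70.22 = €204.73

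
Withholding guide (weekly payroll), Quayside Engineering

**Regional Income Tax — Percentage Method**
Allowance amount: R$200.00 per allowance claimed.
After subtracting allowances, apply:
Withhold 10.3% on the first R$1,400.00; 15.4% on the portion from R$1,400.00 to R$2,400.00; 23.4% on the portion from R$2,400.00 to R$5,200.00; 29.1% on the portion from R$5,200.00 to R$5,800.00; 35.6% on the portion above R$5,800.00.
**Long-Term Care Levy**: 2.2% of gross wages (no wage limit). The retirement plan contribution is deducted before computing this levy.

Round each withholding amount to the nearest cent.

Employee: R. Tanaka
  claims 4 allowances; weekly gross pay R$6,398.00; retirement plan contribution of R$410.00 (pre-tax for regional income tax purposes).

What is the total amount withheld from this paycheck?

R$1,082.33

Regional Income Tax: taxable = R$6,398.00 − R$410.00 − 4×R$200.00 = R$5,188.00
  R$298.20 + 23.4% × (R$5,188.00 − R$2,400.00) = R$298.20 + 23.4% × R$2,788.00 = R$950.59
Long-Term Care Levy: 2.2% × R$5,988.00 = R$131.74
Total: R$950.59 + R$131.74 = R$1,082.33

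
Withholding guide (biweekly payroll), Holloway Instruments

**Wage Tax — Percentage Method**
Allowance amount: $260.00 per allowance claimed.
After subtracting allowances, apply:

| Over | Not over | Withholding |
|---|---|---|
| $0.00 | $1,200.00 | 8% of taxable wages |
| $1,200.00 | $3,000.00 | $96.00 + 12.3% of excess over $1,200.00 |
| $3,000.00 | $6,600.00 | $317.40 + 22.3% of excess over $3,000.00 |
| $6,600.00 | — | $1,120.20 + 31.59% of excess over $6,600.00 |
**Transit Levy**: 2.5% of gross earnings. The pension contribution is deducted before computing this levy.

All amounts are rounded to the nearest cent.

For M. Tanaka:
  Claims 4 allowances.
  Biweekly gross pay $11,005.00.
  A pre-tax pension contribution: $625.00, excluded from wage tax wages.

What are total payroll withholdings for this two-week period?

Wage Tax: taxable = $11,005.00 − $625.00 − 4×$260.00 = $9,340.00
  $1,120.20 + 31.59% × ($9,340.00 − $6,600.00) = $1,120.20 + 31.59% × $2,740.00 = $1,985.77
Transit Levy: 2.5% × $10,380.00 = $259.50
Total: $1,985.77 + $259.50 = $2,245.27

$2,245.27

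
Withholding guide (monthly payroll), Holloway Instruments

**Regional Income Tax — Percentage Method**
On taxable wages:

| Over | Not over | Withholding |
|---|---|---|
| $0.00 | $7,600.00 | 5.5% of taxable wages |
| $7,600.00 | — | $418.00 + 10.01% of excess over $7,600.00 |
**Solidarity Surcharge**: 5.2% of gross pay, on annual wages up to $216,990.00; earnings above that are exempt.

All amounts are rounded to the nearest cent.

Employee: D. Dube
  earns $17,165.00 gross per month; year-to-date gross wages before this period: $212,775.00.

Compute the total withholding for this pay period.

Regional Income Tax: taxable = $17,165.00
  $418.00 + 10.01% × ($17,165.00 − $7,600.00) = $418.00 + 10.01% × $9,565.00 = $1,375.46
Solidarity Surcharge: cap $216,990.00 − YTD $212,775.00 = $4,215.00 subject; 5.2% × $4,215.00 = $219.18
Total: $1,375.46 + $219.18 = $1,594.64

$1,594.64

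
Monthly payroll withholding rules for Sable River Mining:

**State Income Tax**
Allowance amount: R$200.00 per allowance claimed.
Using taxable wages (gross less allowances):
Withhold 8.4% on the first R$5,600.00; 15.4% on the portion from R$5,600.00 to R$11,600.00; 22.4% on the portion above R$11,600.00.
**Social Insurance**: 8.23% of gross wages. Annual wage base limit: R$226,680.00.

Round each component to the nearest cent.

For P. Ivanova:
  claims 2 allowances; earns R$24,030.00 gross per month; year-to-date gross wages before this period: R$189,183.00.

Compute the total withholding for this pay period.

State Income Tax: taxable = R$24,030.00 − 2×R$200.00 = R$23,630.00
  R$1,394.40 + 22.4% × (R$23,630.00 − R$11,600.00) = R$1,394.40 + 22.4% × R$12,030.00 = R$4,089.12
Social Insurance: 8.23% × R$24,030.00 = R$1,977.67
Total: R$4,089.12 + R$1,977.67 = R$6,066.79

R$6,066.79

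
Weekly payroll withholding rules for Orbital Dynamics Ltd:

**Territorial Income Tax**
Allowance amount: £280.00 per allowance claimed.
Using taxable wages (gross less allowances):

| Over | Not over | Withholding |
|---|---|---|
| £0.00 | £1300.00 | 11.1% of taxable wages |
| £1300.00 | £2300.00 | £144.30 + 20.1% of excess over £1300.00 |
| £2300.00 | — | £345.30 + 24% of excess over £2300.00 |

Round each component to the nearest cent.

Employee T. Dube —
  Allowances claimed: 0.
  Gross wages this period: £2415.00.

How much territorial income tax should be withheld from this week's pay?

Territorial Income Tax: taxable = £2415.00
  £345.30 + 24% × (£2415.00 − £2300.00) = £345.30 + 24% × £115.00 = £372.90

£372.90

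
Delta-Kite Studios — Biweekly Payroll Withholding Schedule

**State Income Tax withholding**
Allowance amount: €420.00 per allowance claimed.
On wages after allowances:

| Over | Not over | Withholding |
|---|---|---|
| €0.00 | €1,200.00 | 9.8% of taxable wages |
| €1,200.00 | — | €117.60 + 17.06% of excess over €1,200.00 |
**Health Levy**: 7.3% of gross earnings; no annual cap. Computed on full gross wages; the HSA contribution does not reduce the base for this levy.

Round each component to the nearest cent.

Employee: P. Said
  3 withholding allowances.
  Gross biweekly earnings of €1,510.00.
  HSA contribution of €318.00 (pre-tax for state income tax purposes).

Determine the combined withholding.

€110.23

State Income Tax: taxable = €1,510.00 − €318.00 − 3×€420.00 = €-68.00
  Taxable ≤ 0 → €0.00
Health Levy: 7.3% × €1,510.00 = €110.23
Total: €0.00 + €110.23 = €110.23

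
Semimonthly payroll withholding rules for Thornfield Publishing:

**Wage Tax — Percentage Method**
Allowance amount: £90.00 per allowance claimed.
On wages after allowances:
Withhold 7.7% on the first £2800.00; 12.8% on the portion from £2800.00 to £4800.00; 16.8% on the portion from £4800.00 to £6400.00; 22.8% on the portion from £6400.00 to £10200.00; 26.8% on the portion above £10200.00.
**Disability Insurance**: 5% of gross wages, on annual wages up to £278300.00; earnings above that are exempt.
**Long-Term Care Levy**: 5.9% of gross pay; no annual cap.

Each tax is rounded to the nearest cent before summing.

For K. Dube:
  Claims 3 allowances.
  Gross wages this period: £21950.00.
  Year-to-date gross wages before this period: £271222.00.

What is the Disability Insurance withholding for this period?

Disability Insurance: cap £278300.00 − YTD £271222.00 = £7078.00 subject; 5% × £7078.00 = £353.90

£353.90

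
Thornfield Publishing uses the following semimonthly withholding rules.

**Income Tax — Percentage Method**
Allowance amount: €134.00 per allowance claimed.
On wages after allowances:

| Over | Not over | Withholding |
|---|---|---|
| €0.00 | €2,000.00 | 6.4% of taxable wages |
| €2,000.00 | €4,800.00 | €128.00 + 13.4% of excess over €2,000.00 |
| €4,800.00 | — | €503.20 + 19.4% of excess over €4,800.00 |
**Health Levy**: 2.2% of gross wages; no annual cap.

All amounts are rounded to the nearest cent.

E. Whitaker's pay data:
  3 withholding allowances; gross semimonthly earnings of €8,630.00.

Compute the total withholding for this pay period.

€1,358.09

Income Tax: taxable = €8,630.00 − 3×€134.00 = €8,228.00
  €503.20 + 19.4% × (€8,228.00 − €4,800.00) = €503.20 + 19.4% × €3,428.00 = €1,168.23
Health Levy: 2.2% × €8,630.00 = €189.86
Total: €1,168.23 + €189.86 = €1,358.09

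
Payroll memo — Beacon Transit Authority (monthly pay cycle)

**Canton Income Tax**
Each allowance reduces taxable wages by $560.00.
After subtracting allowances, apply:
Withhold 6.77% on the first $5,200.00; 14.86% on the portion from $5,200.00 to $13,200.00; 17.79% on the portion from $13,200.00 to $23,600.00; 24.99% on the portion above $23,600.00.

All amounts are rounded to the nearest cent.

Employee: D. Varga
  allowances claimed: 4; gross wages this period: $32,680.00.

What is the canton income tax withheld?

$5,100.32

Canton Income Tax: taxable = $32,680.00 − 4×$560.00 = $30,440.00
  $3,391.00 + 24.99% × ($30,440.00 − $23,600.00) = $3,391.00 + 24.99% × $6,840.00 = $5,100.32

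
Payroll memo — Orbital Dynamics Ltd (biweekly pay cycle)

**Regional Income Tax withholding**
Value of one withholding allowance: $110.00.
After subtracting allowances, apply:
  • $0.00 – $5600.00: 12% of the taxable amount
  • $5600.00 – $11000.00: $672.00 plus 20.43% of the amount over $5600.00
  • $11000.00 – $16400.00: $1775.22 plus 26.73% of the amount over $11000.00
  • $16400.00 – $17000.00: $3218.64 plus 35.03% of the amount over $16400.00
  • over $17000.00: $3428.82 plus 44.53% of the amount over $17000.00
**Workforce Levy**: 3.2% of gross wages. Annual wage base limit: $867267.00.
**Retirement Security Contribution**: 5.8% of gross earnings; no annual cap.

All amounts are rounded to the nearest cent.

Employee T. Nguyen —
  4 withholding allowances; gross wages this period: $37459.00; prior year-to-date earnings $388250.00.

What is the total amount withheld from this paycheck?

$15714.59

Regional Income Tax: taxable = $37459.00 − 4×$110.00 = $37019.00
  $3428.82 + 44.53% × ($37019.00 − $17000.00) = $3428.82 + 44.53% × $20019.00 = $12343.28
Workforce Levy: 3.2% × $37459.00 = $1198.69
Retirement Security Contribution: 5.8% × $37459.00 = $2172.62
Total: $12343.28 + $1198.69 + $2172.62 = $15714.59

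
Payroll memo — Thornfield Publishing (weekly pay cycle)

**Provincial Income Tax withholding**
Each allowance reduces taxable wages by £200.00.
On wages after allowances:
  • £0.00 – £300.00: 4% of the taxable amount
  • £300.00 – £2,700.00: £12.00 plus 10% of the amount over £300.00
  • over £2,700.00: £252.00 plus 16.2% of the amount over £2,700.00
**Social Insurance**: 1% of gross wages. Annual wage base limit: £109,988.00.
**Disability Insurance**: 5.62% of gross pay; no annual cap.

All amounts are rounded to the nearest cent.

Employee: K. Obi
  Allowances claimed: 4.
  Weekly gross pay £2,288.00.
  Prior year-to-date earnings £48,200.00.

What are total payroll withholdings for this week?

£282.27

Provincial Income Tax: taxable = £2,288.00 − 4×£200.00 = £1,488.00
  £12.00 + 10% × (£1,488.00 − £300.00) = £12.00 + 10% × £1,188.00 = £130.80
Social Insurance: 1% × £2,288.00 = £22.88
Disability Insurance: 5.62% × £2,288.00 = £128.59
Total: £130.80 + £22.88 + £128.59 = £282.27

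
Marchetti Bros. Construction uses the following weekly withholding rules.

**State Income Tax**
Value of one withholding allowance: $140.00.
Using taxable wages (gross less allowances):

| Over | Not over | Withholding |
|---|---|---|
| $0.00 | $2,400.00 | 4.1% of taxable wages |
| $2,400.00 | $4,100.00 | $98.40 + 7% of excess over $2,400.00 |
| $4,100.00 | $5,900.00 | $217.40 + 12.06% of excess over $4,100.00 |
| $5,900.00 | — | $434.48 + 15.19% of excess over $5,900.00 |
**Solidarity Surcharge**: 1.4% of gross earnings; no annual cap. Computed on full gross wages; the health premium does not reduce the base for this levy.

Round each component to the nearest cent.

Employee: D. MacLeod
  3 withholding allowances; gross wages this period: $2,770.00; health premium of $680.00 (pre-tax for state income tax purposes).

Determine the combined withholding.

State Income Tax: taxable = $2,770.00 − $680.00 − 3×$140.00 = $1,670.00
  4.1% × $1,670.00 = $68.47
Solidarity Surcharge: 1.4% × $2,770.00 = $38.78
Total: $68.47 + $38.78 = $107.25

$107.25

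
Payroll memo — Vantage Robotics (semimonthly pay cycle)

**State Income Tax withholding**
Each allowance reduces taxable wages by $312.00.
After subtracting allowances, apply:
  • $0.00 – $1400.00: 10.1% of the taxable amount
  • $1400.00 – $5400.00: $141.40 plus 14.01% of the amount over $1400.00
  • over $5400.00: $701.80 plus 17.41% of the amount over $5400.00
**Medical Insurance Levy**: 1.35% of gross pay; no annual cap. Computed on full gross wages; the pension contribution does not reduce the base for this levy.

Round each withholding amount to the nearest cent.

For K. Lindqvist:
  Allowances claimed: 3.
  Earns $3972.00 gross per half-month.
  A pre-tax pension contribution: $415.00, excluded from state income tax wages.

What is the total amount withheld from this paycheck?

State Income Tax: taxable = $3972.00 − $415.00 − 3×$312.00 = $2621.00
  $141.40 + 14.01% × ($2621.00 − $1400.00) = $141.40 + 14.01% × $1221.00 = $312.46
Medical Insurance Levy: 1.35% × $3972.00 = $53.62
Total: $312.46 + $53.62 = $366.08

$366.08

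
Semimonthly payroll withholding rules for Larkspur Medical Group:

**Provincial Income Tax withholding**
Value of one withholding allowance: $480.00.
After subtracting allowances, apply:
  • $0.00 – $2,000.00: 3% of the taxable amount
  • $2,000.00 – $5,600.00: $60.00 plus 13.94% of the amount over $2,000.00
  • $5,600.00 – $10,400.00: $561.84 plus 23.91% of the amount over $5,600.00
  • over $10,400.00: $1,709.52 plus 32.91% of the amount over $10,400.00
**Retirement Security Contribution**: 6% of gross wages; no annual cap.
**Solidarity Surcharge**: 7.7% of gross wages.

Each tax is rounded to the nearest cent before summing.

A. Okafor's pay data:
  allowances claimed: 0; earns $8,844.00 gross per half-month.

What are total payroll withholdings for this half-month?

$2,549.11

Provincial Income Tax: taxable = $8,844.00
  $561.84 + 23.91% × ($8,844.00 − $5,600.00) = $561.84 + 23.91% × $3,244.00 = $1,337.48
Retirement Security Contribution: 6% × $8,844.00 = $530.64
Solidarity Surcharge: 7.7% × $8,844.00 = $680.99
Total: $1,337.48 + $530.64 + $680.99 = $2,549.11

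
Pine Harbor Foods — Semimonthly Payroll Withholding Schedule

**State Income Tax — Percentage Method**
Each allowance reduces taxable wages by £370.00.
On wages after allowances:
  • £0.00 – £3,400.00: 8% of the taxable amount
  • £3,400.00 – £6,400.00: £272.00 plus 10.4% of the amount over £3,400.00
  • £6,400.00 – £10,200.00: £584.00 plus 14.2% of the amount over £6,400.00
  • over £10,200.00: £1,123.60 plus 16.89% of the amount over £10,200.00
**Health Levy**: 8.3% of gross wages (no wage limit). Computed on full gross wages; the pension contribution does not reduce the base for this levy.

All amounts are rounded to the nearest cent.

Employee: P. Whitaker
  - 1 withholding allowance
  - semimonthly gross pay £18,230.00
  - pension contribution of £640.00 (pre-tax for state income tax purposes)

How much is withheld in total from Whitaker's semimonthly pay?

£3,822.37

State Income Tax: taxable = £18,230.00 − £640.00 − 1×£370.00 = £17,220.00
  £1,123.60 + 16.89% × (£17,220.00 − £10,200.00) = £1,123.60 + 16.89% × £7,020.00 = £2,309.28
Health Levy: 8.3% × £18,230.00 = £1,513.09
Total: £2,309.28 + £1,513.09 = £3,822.37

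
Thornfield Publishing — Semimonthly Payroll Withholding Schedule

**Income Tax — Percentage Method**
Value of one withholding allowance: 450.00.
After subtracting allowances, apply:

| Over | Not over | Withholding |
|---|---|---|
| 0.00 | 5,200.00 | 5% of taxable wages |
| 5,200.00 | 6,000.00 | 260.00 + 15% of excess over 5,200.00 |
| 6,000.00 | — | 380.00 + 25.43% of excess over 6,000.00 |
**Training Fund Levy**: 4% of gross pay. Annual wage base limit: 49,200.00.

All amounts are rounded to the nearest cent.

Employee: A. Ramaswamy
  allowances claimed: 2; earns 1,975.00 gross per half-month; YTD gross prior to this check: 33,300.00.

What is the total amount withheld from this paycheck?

132.75

Income Tax: taxable = 1,975.00 − 2×450.00 = 1,075.00
  5% × 1,075.00 = 53.75
Training Fund Levy: 4% × 1,975.00 = 79.00
Total: 53.75 + 79.00 = 132.75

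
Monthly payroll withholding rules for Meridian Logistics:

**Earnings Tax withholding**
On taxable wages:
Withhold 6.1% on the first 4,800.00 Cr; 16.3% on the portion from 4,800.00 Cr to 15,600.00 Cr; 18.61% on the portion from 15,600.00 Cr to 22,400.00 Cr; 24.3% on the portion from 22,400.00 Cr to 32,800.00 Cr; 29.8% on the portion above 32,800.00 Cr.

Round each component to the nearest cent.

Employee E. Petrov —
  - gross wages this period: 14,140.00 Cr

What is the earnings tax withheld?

1,815.22 Cr

Earnings Tax: taxable = 14,140.00 Cr
  292.80 Cr + 16.3% × (14,140.00 Cr − 4,800.00 Cr) = 292.80 Cr + 16.3% × 9,340.00 Cr = 1,815.22 Cr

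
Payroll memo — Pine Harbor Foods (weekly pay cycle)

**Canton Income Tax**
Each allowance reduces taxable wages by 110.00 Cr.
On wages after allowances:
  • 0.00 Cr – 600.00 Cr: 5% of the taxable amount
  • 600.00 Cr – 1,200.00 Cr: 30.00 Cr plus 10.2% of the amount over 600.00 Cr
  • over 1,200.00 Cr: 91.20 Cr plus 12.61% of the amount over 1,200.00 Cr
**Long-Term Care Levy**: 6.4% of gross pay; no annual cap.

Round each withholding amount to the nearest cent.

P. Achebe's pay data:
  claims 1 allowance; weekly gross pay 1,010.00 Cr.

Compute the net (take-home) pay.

884.76 Cr

Canton Income Tax: taxable = 1,010.00 Cr − 1×110.00 Cr = 900.00 Cr
  30.00 Cr + 10.2% × (900.00 Cr − 600.00 Cr) = 30.00 Cr + 10.2% × 300.00 Cr = 60.60 Cr
Long-Term Care Levy: 6.4% × 1,010.00 Cr = 64.64 Cr
Total withheld: 60.60 Cr + 64.64 Cr = 125.24 Cr
Net pay: 1,010.00 Cr − 125.24 Cr = 884.76 Cr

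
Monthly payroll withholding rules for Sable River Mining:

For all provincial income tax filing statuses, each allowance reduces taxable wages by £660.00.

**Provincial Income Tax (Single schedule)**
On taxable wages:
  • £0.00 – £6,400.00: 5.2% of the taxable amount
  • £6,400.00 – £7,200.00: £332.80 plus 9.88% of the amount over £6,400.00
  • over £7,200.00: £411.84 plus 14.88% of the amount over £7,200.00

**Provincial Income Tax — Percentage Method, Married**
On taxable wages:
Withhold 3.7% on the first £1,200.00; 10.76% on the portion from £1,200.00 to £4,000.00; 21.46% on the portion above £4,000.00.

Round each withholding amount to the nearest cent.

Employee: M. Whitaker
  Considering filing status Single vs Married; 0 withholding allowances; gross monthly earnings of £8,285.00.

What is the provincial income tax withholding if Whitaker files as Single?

Provincial Income Tax (Single): taxable = £8,285.00
  £411.84 + 14.88% × (£8,285.00 − £7,200.00) = £411.84 + 14.88% × £1,085.00 = £573.29

£573.29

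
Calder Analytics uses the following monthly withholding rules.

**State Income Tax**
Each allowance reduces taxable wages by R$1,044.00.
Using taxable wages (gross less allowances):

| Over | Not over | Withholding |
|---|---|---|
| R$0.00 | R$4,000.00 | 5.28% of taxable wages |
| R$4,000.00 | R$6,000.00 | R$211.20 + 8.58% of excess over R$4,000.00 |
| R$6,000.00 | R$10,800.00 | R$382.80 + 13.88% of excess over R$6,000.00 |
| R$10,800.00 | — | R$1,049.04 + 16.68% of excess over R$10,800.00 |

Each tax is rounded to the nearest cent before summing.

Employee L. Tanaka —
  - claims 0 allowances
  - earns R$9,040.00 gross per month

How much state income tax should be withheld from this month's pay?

State Income Tax: taxable = R$9,040.00
  R$382.80 + 13.88% × (R$9,040.00 − R$6,000.00) = R$382.80 + 13.88% × R$3,040.00 = R$804.75

R$804.75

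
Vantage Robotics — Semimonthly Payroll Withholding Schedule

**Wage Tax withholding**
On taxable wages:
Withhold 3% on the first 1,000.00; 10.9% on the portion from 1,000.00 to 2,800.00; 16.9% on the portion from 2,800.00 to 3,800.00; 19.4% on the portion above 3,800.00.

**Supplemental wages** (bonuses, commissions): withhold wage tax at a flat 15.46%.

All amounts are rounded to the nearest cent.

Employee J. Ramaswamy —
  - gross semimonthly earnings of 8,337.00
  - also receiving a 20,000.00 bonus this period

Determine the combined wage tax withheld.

Wage Tax: taxable = 8,337.00
  395.20 + 19.4% × (8,337.00 − 3,800.00) = 395.20 + 19.4% × 4,537.00 = 1,275.38
Supplemental (15.46% flat on bonus): 15.46% × 20,000.00 = 3,092.00
Total wage tax: 1,275.38 + 3,092.00 = 4,367.38

4,367.38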